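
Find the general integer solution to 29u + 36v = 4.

Step 1: Compute gcd(29, 36) = 1.
Since 1 divides 4, solutions exist.

Step 2: Find a particular solution using extended Euclidean algorithm.
We get u₀ = 20, v₀ = -16.
Check: 29*20 + 36*-16 = 4 = 4 ✓

Step 3: Write the general solution.
u = 20 + (36/1)t = 20 + 36t
v = -16 - (29/1)t = -16 - 29t
for any integer t.

u = 20 + 36t, v = -16 - 29t for integer t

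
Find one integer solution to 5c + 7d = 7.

Step 1: Check solvability.
gcd(5, 7) = 1
Since 1 divides 7, solutions exist.

Step 2: Apply extended Euclidean algorithm to find gcd.
We find integers such that 5*x0 + 7*y0 = 1

Step 3: Scale the particular solution.
Multiply by 7/1 = 7:
c = 21, d = -14

Step 4: Verify.
5*(21) + 7*(-14) = 7 = 7 ✓

c = 21, d = -14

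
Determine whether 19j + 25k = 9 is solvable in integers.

Step 1: Compute gcd(19, 25).
gcd(19, 25) = 1

Step 2: Check divisibility.
Does 1 divide 9? 9 = 1 x 9, so yes.

By the theorem on linear Diophantine equations, 19j + 25k = 9 has integer solutions if and only if gcd(19, 25) divides 9. Since 1 | 9, solutions exist.

Yes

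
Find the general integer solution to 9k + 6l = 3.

Step 1: Compute gcd(9, 6) = 3.
Since 3 divides 3, solutions exist.

Step 2: Find a particular solution using extended Euclidean algorithm.
We get k₀ = 1, l₀ = -1.
Check: 9*1 + 6*-1 = 3 = 3 ✓

Step 3: Write the general solution.
k = 1 + (6/3)t = 1 + 2t
l = -1 - (9/3)t = -1 - 3t
for any integer t.

k = 1 + 2t, l = -1 - 3t for integer t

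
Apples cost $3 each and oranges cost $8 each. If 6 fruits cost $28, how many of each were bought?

Let a = apples, o = oranges.
a + o = 6
3a + 8o = 28
Substitute o = 6 - a:
3a + 8(6 - a) = 28
(3 - 8)a = 28 - 48
-5a = -20
a = 4, o = 6 - 4 = 2

Apples: 4, Oranges: 2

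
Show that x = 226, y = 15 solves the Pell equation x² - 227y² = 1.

Compute x² = 226² = 51076
Compute 227y² = 227·15² = 227·225 = 51075
x² - 227y² = 51076 - 51075 = 1
Since this equals 1, (226, 15) is a solution.

Yes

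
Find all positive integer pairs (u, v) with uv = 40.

The positive divisors of 40 are: 1, 2, 4, 5, 8, 10, 20, 40.
Each divisor d gives the pair (d, 40/d):
(1, 40), (2, 20), (4, 10), (5, 8), (8, 5), (10, 4), (20, 2), (40, 1)

(1, 40), (2, 20), (4, 10), (5, 8), (8, 5), (10, 4), (20, 2), (40, 1)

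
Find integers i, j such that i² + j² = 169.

We need to find integers i, j > 0 such that i² + j² = 169.
Trying i = 5: j² = 169 - 5² = 169 - 25 = 144
j = 12
Check: 5² + 12² = 25 + 144 = 169 ✓

169 = 5² + 12²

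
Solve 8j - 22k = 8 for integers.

Step 1: Check solvability.
gcd(8, 22) = 2
Since 2 divides 8, solutions exist.

Step 2: Apply extended Euclidean algorithm to find gcd.
We find integers such that 8*x0 + 22*y0 = 2

Step 3: Scale the particular solution.
Multiply by 8/2 = 4:
j = 12, k = 4

Step 4: Verify.
8*(12) - 22*(4) = 8 = 8 ✓

j = 12, k = 4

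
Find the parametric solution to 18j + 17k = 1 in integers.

Step 1: Compute gcd(18, 17) = 1.
Since 1 divides 1, solutions exist.

Step 2: Find a particular solution using extended Euclidean algorithm.
We get j₀ = 1, k₀ = -1.
Check: 18*1 + 17*-1 = 1 = 1 ✓

Step 3: Write the general solution.
j = 1 + (17/1)t = 1 + 17t
k = -1 - (18/1)t = -1 - 18t
for any integer t.

j = 1 + 17t, k = -1 - 18t for integer t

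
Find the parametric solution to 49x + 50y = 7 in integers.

Step 1: Compute gcd(49, 50) = 1.
Since 1 divides 7, solutions exist.

Step 2: Find a particular solution using extended Euclidean algorithm.
We get x₀ = -7, y₀ = 7.
Check: 49*-7 + 50*7 = 7 = 7 ✓

Step 3: Write the general solution.
x = -7 + (50/1)t = -7 + 50t
y = 7 - (49/1)t = 7 - 49t
for any integer t.

x = -7 + 50t, y = 7 - 49t for integer t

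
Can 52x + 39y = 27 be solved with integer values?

Step 1: Compute gcd(52, 39).
gcd(52, 39) = 13

Step 2: Check divisibility.
Does 13 divide 27? 27 = 13 x 2 + 1, so no.

By the theorem on linear Diophantine equations, 52x + 39y = 27 has integer solutions if and only if gcd(52, 39) divides 27. Since 13 does not divide 27, no solutions exist.

No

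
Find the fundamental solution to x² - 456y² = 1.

We seek the smallest positive integers (x, y) with x² - 456y² = 1, i.e., x² = 456y² + 1.
Try successive y values:
y = 1: x² = 456·1² + 1 = 457, not a perfect square
y = 2: x² = 456·2² + 1 = 1825, not a perfect square
y = 3: x² = 456·3² + 1 = 4105, not a perfect square
... continuing the search (or via continued fractions) ...
y = 48: x² = 456·48² + 1 = 1050625, x = 1025 ✓

Verify: 1025² - 456·48² = 1050625 - 1050624 = 1 ✓

x = 1025, y = 48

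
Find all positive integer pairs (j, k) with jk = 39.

The positive divisors of 39 are: 1, 3, 13, 39.
Each divisor d gives the pair (d, 39/d):
(1, 39), (3, 13), (13, 3), (39, 1)

(1, 39), (3, 13), (13, 3), (39, 1)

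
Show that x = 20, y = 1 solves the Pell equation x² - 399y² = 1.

Compute x² = 20² = 400
Compute 399y² = 399·1² = 399·1 = 399
x² - 399y² = 400 - 399 = 1
Since this equals 1, (20, 1) is a solution.

Yes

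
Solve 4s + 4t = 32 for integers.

Step 1: Check solvability.
gcd(4, 4) = 4
Since 4 divides 32, solutions exist.

Step 2: Apply extended Euclidean algorithm to find gcd.
We find integers such that 4*x0 + 4*y0 = 4

Step 3: Scale the particular solution.
Multiply by 32/4 = 8:
s = 0, t = 8

Step 4: Verify.
4*(0) + 4*(8) = 32 = 32 ✓

s = 0, t = 8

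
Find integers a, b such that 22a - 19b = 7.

Step 1: Check solvability.
gcd(22, 19) = 1
Since 1 divides 7, solutions exist.

Step 2: Apply extended Euclidean algorithm to find gcd.
We find integers such that 22*x0 + 19*y0 = 1

Step 3: Scale the particular solution.
Multiply by 7/1 = 7:
a = -42, b = -49

Step 4: Verify.
22*(-42) - 19*(-49) = 7 = 7 ✓

a = -42, b = -49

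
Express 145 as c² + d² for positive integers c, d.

We need to find integers c, d > 0 such that c² + d² = 145.
Trying c = 1: d² = 145 - 1² = 145 - 1 = 144
d = 12
Check: 1² + 12² = 1 + 144 = 145 ✓

145 = 1² + 12²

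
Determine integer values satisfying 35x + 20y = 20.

Step 1: Check solvability.
gcd(35, 20) = 5
Since 5 divides 20, solutions exist.

Step 2: Apply extended Euclidean algorithm to find gcd.
We find integers such that 35*x0 + 20*y0 = 5

Step 3: Scale the particular solution.
Multiply by 20/5 = 4:
x = -4, y = 8

Step 4: Verify.
35*(-4) + 20*(8) = 20 = 20 ✓

x = -4, y = 8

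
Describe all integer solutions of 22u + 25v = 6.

Step 1: Compute gcd(22, 25) = 1.
Since 1 divides 6, solutions exist.

Step 2: Find a particular solution using extended Euclidean algorithm.
We get u₀ = 48, v₀ = -42.
Check: 22*48 + 25*-42 = 6 = 6 ✓

Step 3: Write the general solution.
u = 48 + (25/1)t = 48 + 25t
v = -42 - (22/1)t = -42 - 22t
for any integer t.

u = 48 + 25t, v = -42 - 22t for integer t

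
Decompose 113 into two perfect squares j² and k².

We need to find integers j, k > 0 such that j² + k² = 113.
Trying j = 7: k² = 113 - 7² = 113 - 49 = 64
k = 8
Check: 7² + 8² = 49 + 64 = 113 ✓

113 = 7² + 8²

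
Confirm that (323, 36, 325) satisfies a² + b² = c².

Compute a² + b² = 323² + 36² = 104329 + 1296 = 105625
Compute c² = 325² = 105625
Since 105625 = 105625, confirmed.

Yes, it is a Pythagorean triple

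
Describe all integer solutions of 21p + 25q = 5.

Step 1: Compute gcd(21, 25) = 1.
Since 1 divides 5, solutions exist.

Step 2: Find a particular solution using extended Euclidean algorithm.
We get p₀ = 30, q₀ = -25.
Check: 21*30 + 25*-25 = 5 = 5 ✓

Step 3: Write the general solution.
p = 30 + (25/1)t = 30 + 25t
q = -25 - (21/1)t = -25 - 21t
for any integer t.

p = 30 + 25t, q = -25 - 21t for integer t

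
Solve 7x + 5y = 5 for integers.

Step 1: Check solvability.
gcd(7, 5) = 1
Since 1 divides 5, solutions exist.

Step 2: Apply extended Euclidean algorithm to find gcd.
We find integers such that 7*x0 + 5*y0 = 1

Step 3: Scale the particular solution.
Multiply by 5/1 = 5:
x = -10, y = 15

Step 4: Verify.
7*(-10) + 5*(15) = 5 = 5 ✓

x = -10, y = 15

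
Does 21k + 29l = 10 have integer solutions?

Step 1: Compute gcd(21, 29).
gcd(21, 29) = 1

Step 2: Check divisibility.
Does 1 divide 10? 10 = 1 x 10, so yes.

By the theorem on linear Diophantine equations, 21k + 29l = 10 has integer solutions if and only if gcd(21, 29) divides 10. Since 1 | 10, solutions exist.

Yes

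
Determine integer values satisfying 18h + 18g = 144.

Step 1: Check solvability.
gcd(18, 18) = 18
Since 18 divides 144, solutions exist.

Step 2: Apply extended Euclidean algorithm to find gcd.
We find integers such that 18*x0 + 18*y0 = 18

Step 3: Scale the particular solution.
Multiply by 144/18 = 8:
h = 0, g = 8

Step 4: Verify.
18*(0) + 18*(8) = 144 = 144 ✓

h = 0, g = 8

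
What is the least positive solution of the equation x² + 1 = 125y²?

We need x² = 125y² - 1. Try successive y:
y = 1: x² = 125·1² - 1 = 124, not a perfect square
y = 2: x² = 125·2² - 1 = 499, not a perfect square
y = 3: x² = 125·3² - 1 = 1124, not a perfect square
...
y = 61: x² = 125·61² - 1 = 465124 = 682² ✓
Check: 682² - 125·61² = 465124 - 465125 = -1 ✓

x = 682, y = 61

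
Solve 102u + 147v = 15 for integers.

Step 1: Check solvability.
gcd(102, 147) = 3
Since 3 divides 15, solutions exist.

Step 2: Apply extended Euclidean algorithm to find gcd.
We find integers such that 102*x0 + 147*y0 = 3

Step 3: Scale the particular solution.
Multiply by 15/3 = 5:
u = 65, v = -45

Step 4: Verify.
102*(65) + 147*(-45) = 15 = 15 ✓

u = 65, v = -45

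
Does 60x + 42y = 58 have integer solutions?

Step 1: Compute gcd(60, 42).
gcd(60, 42) = 6

Step 2: Check divisibility.
Does 6 divide 58? 58 = 6 x 9 + 4, so no.

By the theorem on linear Diophantine equations, 60x + 42y = 58 has integer solutions if and only if gcd(60, 42) divides 58. Since 6 does not divide 58, no solutions exist.

No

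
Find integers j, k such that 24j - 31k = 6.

Step 1: Check solvability.
gcd(24, 31) = 1
Since 1 divides 6, solutions exist.

Step 2: Apply extended Euclidean algorithm to find gcd.
We find integers such that 24*x0 + 31*y0 = 1

Step 3: Scale the particular solution.
Multiply by 6/1 = 6:
j = -54, k = -42

Step 4: Verify.
24*(-54) - 31*(-42) = 6 = 6 ✓

j = -54, k = -42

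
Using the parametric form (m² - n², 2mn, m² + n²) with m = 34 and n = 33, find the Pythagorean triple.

a = m² - n² = 1156 - 1089 = 67
b = 2mn = 2·34·33 = 2244
c = m² + n² = 1156 + 1089 = 2245
Verify: 67² + 2244² = 4489 + 5035536 = 5040025 = 2245² ✓

(67, 2244, 2245)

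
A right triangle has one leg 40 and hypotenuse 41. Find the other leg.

a² = c² - b² = 1681 - 1600 = 81
a = 9

9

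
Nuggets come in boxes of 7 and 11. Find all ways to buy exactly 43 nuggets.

We need non-negative integers (x, y) with 7x + 11y = 43.
For each x in 0..6, check if 43 - 7x is a non-negative multiple of 11.
x = 3: 11y = 22, y = 2 ✓

(3 boxes of 7, 2 boxes of 11)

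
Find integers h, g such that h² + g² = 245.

We need to find integers h, g > 0 such that h² + g² = 245.
Trying h = 7: g² = 245 - 7² = 245 - 49 = 196
g = 14
Check: 7² + 14² = 49 + 196 = 245 ✓

245 = 7² + 14²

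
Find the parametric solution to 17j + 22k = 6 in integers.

Step 1: Compute gcd(17, 22) = 1.
Since 1 divides 6, solutions exist.

Step 2: Find a particular solution using extended Euclidean algorithm.
We get j₀ = -54, k₀ = 42.
Check: 17*-54 + 22*42 = 6 = 6 ✓

Step 3: Write the general solution.
j = -54 + (22/1)t = -54 + 22t
k = 42 - (17/1)t = 42 - 17t
for any integer t.

j = -54 + 22t, k = 42 - 17t for integer t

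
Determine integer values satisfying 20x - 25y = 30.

Step 1: Check solvability.
gcd(20, 25) = 5
Since 5 divides 30, solutions exist.

Step 2: Apply extended Euclidean algorithm to find gcd.
We find integers such that 20*x0 + 25*y0 = 5

Step 3: Scale the particular solution.
Multiply by 30/5 = 6:
x = -6, y = -6

Step 4: Verify.
20*(-6) - 25*(-6) = 30 = 30 ✓

x = -6, y = -6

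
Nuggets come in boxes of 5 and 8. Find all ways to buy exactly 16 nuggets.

We need non-negative integers (x, y) with 5x + 8y = 16.
For each x in 0..3, check if 16 - 5x is a non-negative multiple of 8.
x = 0: 8y = 16, y = 2 ✓

(0 boxes of 5, 2 boxes of 8)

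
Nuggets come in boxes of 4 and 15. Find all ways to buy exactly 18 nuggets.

We need non-negative integers (x, y) with 4x + 15y = 18.
For each x in 0..4, check if 18 - 4x is a non-negative multiple of 15.
No x yields an integer y ≥ 0.

No solution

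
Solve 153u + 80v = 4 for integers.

Step 1: Check solvability.
gcd(153, 80) = 1
Since 1 divides 4, solutions exist.

Step 2: Apply extended Euclidean algorithm to find gcd.
We find integers such that 153*x0 + 80*y0 = 1

Step 3: Scale the particular solution.
Multiply by 4/1 = 4:
u = -92, v = 176

Step 4: Verify.
153*(-92) + 80*(176) = 4 = 4 ✓

u = -92, v = 176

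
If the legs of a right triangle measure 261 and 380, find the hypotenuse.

c² = a² + b² = 261² + 380² = 68121 + 144400 = 212521
c = 461

461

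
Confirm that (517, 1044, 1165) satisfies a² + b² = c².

Compute a² + b² = 517² + 1044² = 267289 + 1089936 = 1357225
Compute c² = 1165² = 1357225
Since 1357225 = 1357225, confirmed.

Yes, it is a Pythagorean triple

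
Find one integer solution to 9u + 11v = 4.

Step 1: Check solvability.
gcd(9, 11) = 1
Since 1 divides 4, solutions exist.

Step 2: Apply extended Euclidean algorithm to find gcd.
We find integers such that 9*x0 + 11*y0 = 1

Step 3: Scale the particular solution.
Multiply by 4/1 = 4:
u = 20, v = -16

Step 4: Verify.
9*(20) + 11*(-16) = 4 = 4 ✓

u = 20, v = -16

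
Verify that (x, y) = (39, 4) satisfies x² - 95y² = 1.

Compute x² = 39² = 1521
Compute 95y² = 95·4² = 95·16 = 1520
x² - 95y² = 1521 - 1520 = 1
Since this equals 1, (39, 4) is a solution.

Yes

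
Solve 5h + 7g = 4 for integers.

Step 1: Check solvability.
gcd(5, 7) = 1
Since 1 divides 4, solutions exist.

Step 2: Apply extended Euclidean algorithm to find gcd.
We find integers such that 5*x0 + 7*y0 = 1

Step 3: Scale the particular solution.
Multiply by 4/1 = 4:
h = 12, g = -8

Step 4: Verify.
5*(12) + 7*(-8) = 4 = 4 ✓

h = 12, g = -8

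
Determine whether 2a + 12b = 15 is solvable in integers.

Step 1: Compute gcd(2, 12).
gcd(2, 12) = 2

Step 2: Check divisibility.
Does 2 divide 15? 15 = 2 x 7 + 1, so no.

By the theorem on linear Diophantine equations, 2a + 12b = 15 has integer solutions if and only if gcd(2, 12) divides 15. Since 2 does not divide 15, no solutions exist.

No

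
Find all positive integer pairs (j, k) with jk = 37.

The positive divisors of 37 are: 1, 37.
Each divisor d gives the pair (d, 37/d):
(1, 37), (37, 1)

(1, 37), (37, 1)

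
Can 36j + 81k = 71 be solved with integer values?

Step 1: Compute gcd(36, 81).
gcd(36, 81) = 9

Step 2: Check divisibility.
Does 9 divide 71? 71 = 9 x 7 + 8, so no.

By the theorem on linear Diophantine equations, 36j + 81k = 71 has integer solutions if and only if gcd(36, 81) divides 71. Since 9 does not divide 71, no solutions exist.

No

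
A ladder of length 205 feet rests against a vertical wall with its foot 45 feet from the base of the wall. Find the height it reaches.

The ladder, wall, and ground form a right triangle with hypotenuse 205 and one leg 45.
By the Pythagorean theorem: h² = 205² - 45² = 42025 - 2025 = 40000
h = √40000 = 200 feet

200 feet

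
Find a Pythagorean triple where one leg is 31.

We need the other leg and hypotenuse such that 31² + x² = c².
Take x = 480, c = 481: 31² + 480² = 961 + 230400 = 231361 = 481² ✓
Triple: (31, 480, 481)

(31, 480, 481)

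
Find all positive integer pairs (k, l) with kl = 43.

The positive divisors of 43 are: 1, 43.
Each divisor d gives the pair (d, 43/d):
(1, 43), (43, 1)

(1, 43), (43, 1)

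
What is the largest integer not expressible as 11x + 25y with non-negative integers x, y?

For two coprime denominations a and b, the Frobenius number (largest value not representable as a non-negative combination) is ab - a - b.
Here gcd(11, 25) = 1, so they are coprime.
F(11, 25) = 11·25 - 11 - 25 = 275 - 36 = 239

239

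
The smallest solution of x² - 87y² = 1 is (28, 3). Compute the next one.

Solutions to x² - Dy² = 1 are generated by powers of (x₀ + y₀√D).
The next solution satisfies x₁ + y₁√87 = (x₀ + y₀√87)², giving:
x₁ = x₀² + 87y₀² = 28² + 87·3² = 784 + 783 = 1567
y₁ = 2x₀y₀ = 2·28·3 = 168

Verify: 1567² - 87·168² = 2455489 - 2455488 = 1 ✓

x = 1567, y = 168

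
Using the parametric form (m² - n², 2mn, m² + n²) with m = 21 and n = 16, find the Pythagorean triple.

a = m² - n² = 21² - 16² = 441 - 256 = 185
b = 2mn = 2·21·16 = 672
c = m² + n² = 441 + 256 = 697
Verify: 185² + 672² = 34225 + 451584 = 485809 = 697² ✓

(185, 672, 697)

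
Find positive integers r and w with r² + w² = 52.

We need to find integers r, w > 0 such that r² + w² = 52.
Trying r = 4: w² = 52 - 4² = 52 - 16 = 36
w = 6
Check: 4² + 6² = 16 + 36 = 52 ✓

52 = 4² + 6²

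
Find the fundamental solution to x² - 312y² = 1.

We seek the smallest positive integers (x, y) with x² - 312y² = 1, i.e., x² = 312y² + 1.
Try successive y values:
y = 1: x² = 312·1² + 1 = 313, not a perfect square
y = 2: x² = 312·2² + 1 = 1249, not a perfect square
y = 3: x² = 312·3² + 1 = 2809, x = 53 ✓

Verify: 53² - 312·3² = 2809 - 2808 = 1 ✓

x = 53, y = 3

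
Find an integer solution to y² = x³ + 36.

Try small integer x values and check whether x³ + 36 is a perfect square.
x = 4: x³ + 36 = 4³ + 36 = 64 + 36 = 100
Is 100 a perfect square? 10² = 100 ✓
So (x, y) = (4, 10) is a solution.

x = 4, y = 10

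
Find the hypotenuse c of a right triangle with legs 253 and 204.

c² = a² + b² = 253² + 204² = 64009 + 41616 = 105625
c = sqrt(105625) = 325

325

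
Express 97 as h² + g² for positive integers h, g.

We need to find integers h, g > 0 such that h² + g² = 97.
Trying h = 4: g² = 97 - 4² = 97 - 16 = 81
g = 9
Check: 4² + 9² = 16 + 81 = 97 ✓

97 = 4² + 9²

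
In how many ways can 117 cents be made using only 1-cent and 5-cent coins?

We need non-negative integers (x, y) with 1x + 5y = 117.
For each x from 0 to 117, check if (117 - 1x) is a non-negative multiple of 5.
Solutions (x, y): (2,23), (7,22), (12,21), (17,20), ...
Count: 24

24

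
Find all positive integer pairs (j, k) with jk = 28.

The positive divisors of 28 are: 1, 2, 4, 7, 14, 28.
Each divisor d gives the pair (d, 28/d):
(1, 28), (2, 14), (4, 7), (7, 4), (14, 2), (28, 1)

(1, 28), (2, 14), (4, 7), (7, 4), (14, 2), (28, 1)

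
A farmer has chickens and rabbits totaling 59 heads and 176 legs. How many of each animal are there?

Let c = chickens, r = rabbits.
Heads: c + r = 59
Legs: 2c + 4r = 176
From the first equation, c = 59 - r. Substitute:
2(59 - r) + 4r = 176
118 + 2r = 176
r = (176 - 118)/2 = 29
c = 59 - 29 = 30

Chickens: 30, Rabbits: 29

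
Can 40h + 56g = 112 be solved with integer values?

Step 1: Compute gcd(40, 56).
gcd(40, 56) = 8

Step 2: Check divisibility.
Does 8 divide 112? 112 = 8 x 14, so yes.

By the theorem on linear Diophantine equations, 40h + 56g = 112 has integer solutions if and only if gcd(40, 56) divides 112. Since 8 | 112, solutions exist.

Yes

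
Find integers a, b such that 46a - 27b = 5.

Step 1: Check solvability.
gcd(46, 27) = 1
Since 1 divides 5, solutions exist.

Step 2: Apply extended Euclidean algorithm to find gcd.
We find integers such that 46*x0 + 27*y0 = 1

Step 3: Scale the particular solution.
Multiply by 5/1 = 5:
a = 50, b = 85

Step 4: Verify.
46*(50) - 27*(85) = 5 = 5 ✓

a = 50, b = 85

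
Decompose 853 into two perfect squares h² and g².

We need to find integers h, g > 0 such that h² + g² = 853.
Trying h = 18: g² = 853 - 18² = 853 - 324 = 529
g = 23
Check: 18² + 23² = 324 + 529 = 853 ✓

853 = 18² + 23²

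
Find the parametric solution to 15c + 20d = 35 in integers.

Step 1: Compute gcd(15, 20) = 5.
Since 5 divides 35, solutions exist.

Step 2: Find a particular solution using extended Euclidean algorithm.
We get c₀ = -7, d₀ = 7.
Check: 15*-7 + 20*7 = 35 = 35 ✓

Step 3: Write the general solution.
c = -7 + (20/5)t = -7 + 4t
d = 7 - (15/5)t = 7 - 3t
for any integer t.

c = -7 + 4t, d = 7 - 3t for integer t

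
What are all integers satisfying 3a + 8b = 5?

Step 1: Compute gcd(3, 8) = 1.
Since 1 divides 5, solutions exist.

Step 2: Find a particular solution using extended Euclidean algorithm.
We get a₀ = 15, b₀ = -5.
Check: 3*15 + 8*-5 = 5 = 5 ✓

Step 3: Write the general solution.
a = 15 + (8/1)t = 15 + 8t
b = -5 - (3/1)t = -5 - 3t
for any integer t.

a = 15 + 8t, b = -5 - 3t for integer t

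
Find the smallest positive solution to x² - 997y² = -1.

We need x² = 997y² - 1. Try successive y:
y = 1: x² = 997·1² - 1 = 996, not a perfect square
y = 2: x² = 997·2² - 1 = 3987, not a perfect square
y = 3: x² = 997·3² - 1 = 8972, not a perfect square
...
y = 2689: x² = 997·2689² - 1 = 7209028836 = 84906² ✓
Check: 84906² - 997·2689² = 7209028836 - 7209028837 = -1 ✓

x = 84906, y = 2689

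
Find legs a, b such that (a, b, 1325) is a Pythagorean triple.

We need a² + b² = 1325² = 1755625.
Trying: 357² + 1276² = 127449 + 1628176 = 1755625 ✓

(357, 1276, 1325)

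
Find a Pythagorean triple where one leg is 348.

We need the other leg and hypotenuse such that 348² + x² = c².
Take x = 805, c = 877: 348² + 805² = 121104 + 648025 = 769129 = 877² ✓
Triple: (805, 348, 877)

(805, 348, 877)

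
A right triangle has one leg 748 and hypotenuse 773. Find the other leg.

a² = c² - b² = 597529 - 559504 = 38025
a = 195

195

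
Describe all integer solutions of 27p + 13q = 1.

Step 1: Compute gcd(27, 13) = 1.
Since 1 divides 1, solutions exist.

Step 2: Find a particular solution using extended Euclidean algorithm.
We get p₀ = 1, q₀ = -2.
Check: 27*1 + 13*-2 = 1 = 1 ✓

Step 3: Write the general solution.
p = 1 + (13/1)t = 1 + 13t
q = -2 - (27/1)t = -2 - 27t
for any integer t.

p = 1 + 13t, q = -2 - 27t for integer t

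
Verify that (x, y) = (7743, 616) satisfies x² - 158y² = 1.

Compute x² = 7743² = 59954049
Compute 158y² = 158·616² = 158·379456 = 59954048
x² - 158y² = 59954049 - 59954048 = 1
Since this equals 1, (7743, 616) is a solution.

Yes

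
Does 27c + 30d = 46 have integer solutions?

Step 1: Compute gcd(27, 30).
gcd(27, 30) = 3

Step 2: Check divisibility.
Does 3 divide 46? 46 = 3 x 15 + 1, so no.

By the theorem on linear Diophantine equations, 27c + 30d = 46 has integer solutions if and only if gcd(27, 30) divides 46. Since 3 does not divide 46, no solutions exist.

No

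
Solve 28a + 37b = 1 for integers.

Step 1: Check solvability.
gcd(28, 37) = 1
Since 1 divides 1, solutions exist.

Step 2: Apply extended Euclidean algorithm to find gcd.
We find integers such that 28*x0 + 37*y0 = 1

Step 3: Scale the particular solution.
Multiply by 1/1 = 1:
a = 4, b = -3

Step 4: Verify.
28*(4) + 37*(-3) = 1 = 1 ✓

a = 4, b = -3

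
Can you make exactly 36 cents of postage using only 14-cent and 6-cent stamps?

We need non-negative x, y with 14x + 6y = 36.
gcd(14, 6) = 2 divides 36, so integer solutions exist.
Search for a non-negative one: x = 0 gives 6y = 36 - 0 = 36, so y = 6.
Check: 14·0 + 6·6 = 36 ✓

Yes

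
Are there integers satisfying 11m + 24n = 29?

Step 1: Compute gcd(11, 24).
gcd(11, 24) = 1

Step 2: Check divisibility.
Does 1 divide 29? 29 = 1 x 29, so yes.

By the theorem on linear Diophantine equations, 11m + 24n = 29 has integer solutions if and only if gcd(11, 24) divides 29. Since 1 | 29, solutions exist.

Yes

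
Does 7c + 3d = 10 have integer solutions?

Step 1: Compute gcd(7, 3).
gcd(7, 3) = 1

Step 2: Check divisibility.
Does 1 divide 10? 10 = 1 x 10, so yes.

By the theorem on linear Diophantine equations, 7c + 3d = 10 has integer solutions if and only if gcd(7, 3) divides 10. Since 1 | 10, solutions exist.

Yes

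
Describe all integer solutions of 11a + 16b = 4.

Step 1: Compute gcd(11, 16) = 1.
Since 1 divides 4, solutions exist.

Step 2: Find a particular solution using extended Euclidean algorithm.
We get a₀ = 12, b₀ = -8.
Check: 11*12 + 16*-8 = 4 = 4 ✓

Step 3: Write the general solution.
a = 12 + (16/1)t = 12 + 16t
b = -8 - (11/1)t = -8 - 11t
for any integer t.

a = 12 + 16t, b = -8 - 11t for integer t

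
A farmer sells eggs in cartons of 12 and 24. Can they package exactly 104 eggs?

We need non-negative a, b with 12a + 24b = 104.
gcd(12, 24) = 12, and 12 does not divide 104.
No integer solutions exist.

No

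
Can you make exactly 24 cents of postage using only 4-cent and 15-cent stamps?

We need non-negative x, y with 4x + 15y = 24.
gcd(4, 15) = 1 divides 24, so integer solutions exist.
Search for a non-negative one: x = 6 gives 15y = 24 - 24 = 0, so y = 0.
Check: 4·6 + 15·0 = 24 ✓

Yes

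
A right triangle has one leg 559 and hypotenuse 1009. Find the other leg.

b² = c² - a² = 1018081 - 312481 = 705600
b = 840

840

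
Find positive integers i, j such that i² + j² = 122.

Search for i with 122 - i² a perfect square.
i = 1: 122 - 1² = 122 - 1 = 121 = 11² ✓
So i = 1, j = 11.

i = 1, j = 11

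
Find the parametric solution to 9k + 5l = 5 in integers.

Step 1: Compute gcd(9, 5) = 1.
Since 1 divides 5, solutions exist.

Step 2: Find a particular solution using extended Euclidean algorithm.
We get k₀ = -5, l₀ = 10.
Check: 9*-5 + 5*10 = 5 = 5 ✓

Step 3: Write the general solution.
k = -5 + (5/1)t = -5 + 5t
l = 10 - (9/1)t = 10 - 9t
for any integer t.

k = -5 + 5t, l = 10 - 9t for integer t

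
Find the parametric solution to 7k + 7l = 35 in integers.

Step 1: Compute gcd(7, 7) = 7.
Since 7 divides 35, solutions exist.

Step 2: Find a particular solution using extended Euclidean algorithm.
We get k₀ = 0, l₀ = 5.
Check: 7*0 + 7*5 = 35 = 35 ✓

Step 3: Write the general solution.
k = 0 + (7/7)t = 0 + 1t
l = 5 - (7/7)t = 5 - 1t
for any integer t.

k = 0 + 1t, l = 5 - 1t for integer t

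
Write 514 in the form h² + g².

We need to find integers h, g > 0 such that h² + g² = 514.
Trying h = 15: g² = 514 - 15² = 514 - 225 = 289
g = 17
Check: 15² + 17² = 225 + 289 = 514 ✓

514 = 15² + 17²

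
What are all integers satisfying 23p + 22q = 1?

Step 1: Compute gcd(23, 22) = 1.
Since 1 divides 1, solutions exist.

Step 2: Find a particular solution using extended Euclidean algorithm.
We get p₀ = 1, q₀ = -1.
Check: 23*1 + 22*-1 = 1 = 1 ✓

Step 3: Write the general solution.
p = 1 + (22/1)t = 1 + 22t
q = -1 - (23/1)t = -1 - 23t
for any integer t.

p = 1 + 22t, q = -1 - 23t for integer t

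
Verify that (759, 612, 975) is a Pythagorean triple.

Compute a² + b²:
759² + 612² = 576081 + 374544 = 950625
Compute c²:
975² = 950625
Since 950625 = 950625, it is a Pythagorean triple.

Yes, it is a Pythagorean triple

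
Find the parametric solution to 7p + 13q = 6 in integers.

Step 1: Compute gcd(7, 13) = 1.
Since 1 divides 6, solutions exist.

Step 2: Find a particular solution using extended Euclidean algorithm.
We get p₀ = 12, q₀ = -6.
Check: 7*12 + 13*-6 = 6 = 6 ✓

Step 3: Write the general solution.
p = 12 + (13/1)t = 12 + 13t
q = -6 - (7/1)t = -6 - 7t
for any integer t.

p = 12 + 13t, q = -6 - 7t for integer t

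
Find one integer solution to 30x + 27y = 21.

Step 1: Check solvability.
gcd(30, 27) = 3
Since 3 divides 21, solutions exist.

Step 2: Apply extended Euclidean algorithm to find gcd.
We find integers such that 30*x0 + 27*y0 = 3

Step 3: Scale the particular solution.
Multiply by 21/3 = 7:
x = 7, y = -7

Step 4: Verify.
30*(7) + 27*(-7) = 21 = 21 ✓

x = 7, y = -7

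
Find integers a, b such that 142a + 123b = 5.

Step 1: Check solvability.
gcd(142, 123) = 1
Since 1 divides 5, solutions exist.

Step 2: Apply extended Euclidean algorithm to find gcd.
We find integers such that 142*x0 + 123*y0 = 1

Step 3: Scale the particular solution.
Multiply by 5/1 = 5:
a = 65, b = -75

Step 4: Verify.
142*(65) + 123*(-75) = 5 = 5 ✓

a = 65, b = -75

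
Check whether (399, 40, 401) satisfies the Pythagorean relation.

Compute a² + b²:
399² + 40² = 159201 + 1600 = 160801
Compute c²:
401² = 160801
Since 160801 = 160801, it is a Pythagorean triple.

Yes, it is a Pythagorean triple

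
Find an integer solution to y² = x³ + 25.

Try small integer x values and check whether x³ + 25 is a perfect square.
x = 0: x³ + 25 = 0³ + 25 = 0 + 25 = 25
Is 25 a perfect square? 5² = 25 ✓
So (x, y) = (0, 5) is a solution.

x = 0, y = 5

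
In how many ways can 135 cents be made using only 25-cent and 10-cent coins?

We need non-negative integers (x, y) with 25x + 10y = 135.
For each x from 0 to 5, check if (135 - 25x) is a non-negative multiple of 10.
Solutions (x, y): (1,11), (3,6), (5,1)
Count: 3

3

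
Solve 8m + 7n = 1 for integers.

Step 1: Check solvability.
gcd(8, 7) = 1
Since 1 divides 1, solutions exist.

Step 2: Apply extended Euclidean algorithm to find gcd.
We find integers such that 8*x0 + 7*y0 = 1

Step 3: Scale the particular solution.
Multiply by 1/1 = 1:
m = 1, n = -1

Step 4: Verify.
8*(1) + 7*(-1) = 1 = 1 ✓

m = 1, n = -1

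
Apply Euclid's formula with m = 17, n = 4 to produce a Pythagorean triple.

a = m² - n² = 17² - 4² = 289 - 16 = 273
b = 2mn = 2·17·4 = 136
c = m² + n² = 289 + 16 = 305
Verify: 273² + 136² = 74529 + 18496 = 93025 = 305² ✓

(273, 136, 305)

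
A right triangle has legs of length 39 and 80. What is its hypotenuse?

c² = a² + b² = 39² + 80² = 1521 + 6400 = 7921
c = 89

89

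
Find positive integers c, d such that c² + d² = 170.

Search for c with 170 - c² a perfect square.
c = 1: 170 - 1² = 170 - 1 = 169 = 13² ✓
So c = 1, d = 13.

c = 1, d = 13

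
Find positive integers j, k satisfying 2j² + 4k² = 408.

Try small values of j and check whether (408 - 2j²)/4 is a perfect square.
j = 2: 2·2² = 8, so 4k² = 408 - 8 = 400, giving k² = 100, k = 10.
Check: 2·2² + 4·10² = 8 + 400 = 408 ✓

j = 2, k = 10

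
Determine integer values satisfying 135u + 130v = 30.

Step 1: Check solvability.
gcd(135, 130) = 5
Since 5 divides 30, solutions exist.

Step 2: Apply extended Euclidean algorithm to find gcd.
We find integers such that 135*x0 + 130*y0 = 5

Step 3: Scale the particular solution.
Multiply by 30/5 = 6:
u = 6, v = -6

Step 4: Verify.
135*(6) + 130*(-6) = 30 = 30 ✓

u = 6, v = -6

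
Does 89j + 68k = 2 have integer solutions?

Step 1: Compute gcd(89, 68).
gcd(89, 68) = 1

Step 2: Check divisibility.
Does 1 divide 2? 2 = 1 x 2, so yes.

By the theorem on linear Diophantine equations, 89j + 68k = 2 has integer solutions if and only if gcd(89, 68) divides 2. Since 1 | 2, solutions exist.

Yes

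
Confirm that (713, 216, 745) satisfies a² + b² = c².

Compute a² + b² = 713² + 216² = 508369 + 46656 = 555025
Compute c² = 745² = 555025
Since 555025 = 555025, confirmed.

Yes, it is a Pythagorean triple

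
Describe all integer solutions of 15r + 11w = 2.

Step 1: Compute gcd(15, 11) = 1.
Since 1 divides 2, solutions exist.

Step 2: Find a particular solution using extended Euclidean algorithm.
We get r₀ = 6, w₀ = -8.
Check: 15*6 + 11*-8 = 2 = 2 ✓

Step 3: Write the general solution.
r = 6 + (11/1)t = 6 + 11t
w = -8 - (15/1)t = -8 - 15t
for any integer t.

r = 6 + 11t, w = -8 - 15t for integer t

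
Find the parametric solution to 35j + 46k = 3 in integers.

Step 1: Compute gcd(35, 46) = 1.
Since 1 divides 3, solutions exist.

Step 2: Find a particular solution using extended Euclidean algorithm.
We get j₀ = -63, k₀ = 48.
Check: 35*-63 + 46*48 = 3 = 3 ✓

Step 3: Write the general solution.
j = -63 + (46/1)t = -63 + 46t
k = 48 - (35/1)t = 48 - 35t
for any integer t.

j = -63 + 46t, k = 48 - 35t for integer t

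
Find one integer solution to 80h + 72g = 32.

Step 1: Check solvability.
gcd(80, 72) = 8
Since 8 divides 32, solutions exist.

Step 2: Apply extended Euclidean algorithm to find gcd.
We find integers such that 80*x0 + 72*y0 = 8

Step 3: Scale the particular solution.
Multiply by 32/8 = 4:
h = 4, g = -4

Step 4: Verify.
80*(4) + 72*(-4) = 32 = 32 ✓

h = 4, g = -4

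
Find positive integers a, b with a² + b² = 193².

We need a² + b² = 193² = 37249.
Trying: 95² + 168² = 9025 + 28224 = 37249 ✓

(95, 168, 193)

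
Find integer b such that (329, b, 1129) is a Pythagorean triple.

b² = c² - a² = 1129² - 329² = 1274641 - 108241 = 1166400
b = sqrt(1166400) = 1080

1080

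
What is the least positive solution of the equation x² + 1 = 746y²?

We need x² = 746y² - 1. Try successive y:
y = 1: x² = 746·1² - 1 = 745, not a perfect square
y = 2: x² = 746·2² - 1 = 2983, not a perfect square
y = 3: x² = 746·3² - 1 = 6713, not a perfect square
...
y = 202645: x² = 746·202645² - 1 = 30634487034649 = 5534843² ✓
Check: 5534843² - 746·202645² = 30634487034649 - 30634487034650 = -1 ✓

x = 5534843, y = 202645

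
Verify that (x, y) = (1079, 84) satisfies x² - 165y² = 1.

Compute x² = 1079² = 1164241
Compute 165y² = 165·84² = 165·7056 = 1164240
x² - 165y² = 1164241 - 1164240 = 1
Since this equals 1, (1079, 84) is a solution.

Yes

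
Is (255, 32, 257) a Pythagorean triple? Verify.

Compute a² + b² = 255² + 32² = 65025 + 1024 = 66049
Compute c² = 257² = 66049
Since 66049 = 66049, confirmed.

Yes, it is a Pythagorean triple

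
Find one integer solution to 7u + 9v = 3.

Step 1: Check solvability.
gcd(7, 9) = 1
Since 1 divides 3, solutions exist.

Step 2: Apply extended Euclidean algorithm to find gcd.
We find integers such that 7*x0 + 9*y0 = 1

Step 3: Scale the particular solution.
Multiply by 3/1 = 3:
u = 12, v = -9

Step 4: Verify.
7*(12) + 9*(-9) = 3 = 3 ✓

u = 12, v = -9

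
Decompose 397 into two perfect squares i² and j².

We need to find integers i, j > 0 such that i² + j² = 397.
Trying i = 6: j² = 397 - 6² = 397 - 36 = 361
j = 19
Check: 6² + 19² = 36 + 361 = 397 ✓

397 = 6² + 19²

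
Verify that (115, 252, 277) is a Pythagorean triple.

Compute a² + b²:
115² + 252² = 13225 + 63504 = 76729
Compute c²:
277² = 76729
Since 76729 = 76729, it is a Pythagorean triple.

Yes, it is a Pythagorean triple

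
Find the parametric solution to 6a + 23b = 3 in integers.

Step 1: Compute gcd(6, 23) = 1.
Since 1 divides 3, solutions exist.

Step 2: Find a particular solution using extended Euclidean algorithm.
We get a₀ = 12, b₀ = -3.
Check: 6*12 + 23*-3 = 3 = 3 ✓

Step 3: Write the general solution.
a = 12 + (23/1)t = 12 + 23t
b = -3 - (6/1)t = -3 - 6t
for any integer t.

a = 12 + 23t, b = -3 - 6t for integer t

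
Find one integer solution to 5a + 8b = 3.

Step 1: Check solvability.
gcd(5, 8) = 1
Since 1 divides 3, solutions exist.

Step 2: Apply extended Euclidean algorithm to find gcd.
We find integers such that 5*x0 + 8*y0 = 1

Step 3: Scale the particular solution.
Multiply by 3/1 = 3:
a = -9, b = 6

Step 4: Verify.
5*(-9) + 8*(6) = 3 = 3 ✓

a = -9, b = 6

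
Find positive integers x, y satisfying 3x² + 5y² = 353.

Try small values of x and check whether (353 - 3x²)/5 is a perfect square.
x = 6: 3·6² = 108, so 5y² = 353 - 108 = 245, giving y² = 49, y = 7.
Check: 3·6² + 5·7² = 108 + 245 = 353 ✓

x = 6, y = 7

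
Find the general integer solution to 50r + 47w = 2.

Step 1: Compute gcd(50, 47) = 1.
Since 1 divides 2, solutions exist.

Step 2: Find a particular solution using extended Euclidean algorithm.
We get r₀ = 32, w₀ = -34.
Check: 50*32 + 47*-34 = 2 = 2 ✓

Step 3: Write the general solution.
r = 32 + (47/1)t = 32 + 47t
w = -34 - (50/1)t = -34 - 50t
for any integer t.

r = 32 + 47t, w = -34 - 50t for integer t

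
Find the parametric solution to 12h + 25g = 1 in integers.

Step 1: Compute gcd(12, 25) = 1.
Since 1 divides 1, solutions exist.

Step 2: Find a particular solution using extended Euclidean algorithm.
We get h₀ = -2, g₀ = 1.
Check: 12*-2 + 25*1 = 1 = 1 ✓

Step 3: Write the general solution.
h = -2 + (25/1)t = -2 + 25t
g = 1 - (12/1)t = 1 - 12t
for any integer t.

h = -2 + 25t, g = 1 - 12t for integer t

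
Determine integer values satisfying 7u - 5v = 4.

Step 1: Check solvability.
gcd(7, 5) = 1
Since 1 divides 4, solutions exist.

Step 2: Apply extended Euclidean algorithm to find gcd.
We find integers such that 7*x0 + 5*y0 = 1

Step 3: Scale the particular solution.
Multiply by 4/1 = 4:
u = -8, v = -12

Step 4: Verify.
7*(-8) - 5*(-12) = 4 = 4 ✓

u = -8, v = -12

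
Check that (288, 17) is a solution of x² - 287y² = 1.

Compute x² = 288² = 82944
Compute 287y² = 287·17² = 287·289 = 82943
x² - 287y² = 82944 - 82943 = 1
Since this equals 1, (288, 17) is a solution.

Yes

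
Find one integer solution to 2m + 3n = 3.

Step 1: Check solvability.
gcd(2, 3) = 1
Since 1 divides 3, solutions exist.

Step 2: Apply extended Euclidean algorithm to find gcd.
We find integers such that 2*x0 + 3*y0 = 1

Step 3: Scale the particular solution.
Multiply by 3/1 = 3:
m = -3, n = 3

Step 4: Verify.
2*(-3) + 3*(3) = 3 = 3 ✓

m = -3, n = 3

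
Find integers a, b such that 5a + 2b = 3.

Step 1: Check solvability.
gcd(5, 2) = 1
Since 1 divides 3, solutions exist.

Step 2: Apply extended Euclidean algorithm to find gcd.
We find integers such that 5*x0 + 2*y0 = 1

Step 3: Scale the particular solution.
Multiply by 3/1 = 3:
a = 3, b = -6

Step 4: Verify.
5*(3) + 2*(-6) = 3 = 3 ✓

a = 3, b = -6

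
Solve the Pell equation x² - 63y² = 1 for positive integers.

We seek the smallest positive integers (x, y) with x² - 63y² = 1, i.e., x² = 63y² + 1.
Try successive y values:
y = 1: x² = 63·1² + 1 = 64, x = 8 ✓

Verify: 8² - 63·1² = 64 - 63 = 1 ✓

x = 8, y = 1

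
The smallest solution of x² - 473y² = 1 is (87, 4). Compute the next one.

Solutions to x² - Dy² = 1 are generated by powers of (x₀ + y₀√D).
The next solution satisfies x₁ + y₁√473 = (x₀ + y₀√473)², giving:
x₁ = x₀² + 473y₀² = 87² + 473·4² = 7569 + 7568 = 15137
y₁ = 2x₀y₀ = 2·87·4 = 696

Verify: 15137² - 473·696² = 229128769 - 229128768 = 1 ✓

x = 15137, y = 696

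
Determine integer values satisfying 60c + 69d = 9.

Step 1: Check solvability.
gcd(60, 69) = 3
Since 3 divides 9, solutions exist.

Step 2: Apply extended Euclidean algorithm to find gcd.
We find integers such that 60*x0 + 69*y0 = 3

Step 3: Scale the particular solution.
Multiply by 9/3 = 3:
c = -24, d = 21

Step 4: Verify.
60*(-24) + 69*(21) = 9 = 9 ✓

c = -24, d = 21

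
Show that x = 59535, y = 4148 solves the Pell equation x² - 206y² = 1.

Compute x² = 59535² = 3544416225
Compute 206y² = 206·4148² = 206·17205904 = 3544416224
x² - 206y² = 3544416225 - 3544416224 = 1
Since this equals 1, (59535, 4148) is a solution.

Yes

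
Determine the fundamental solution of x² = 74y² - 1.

We need x² = 74y² - 1. Try successive y:
y = 1: x² = 74·1² - 1 = 73, not a perfect square
y = 2: x² = 74·2² - 1 = 295, not a perfect square
y = 3: x² = 74·3² - 1 = 665, not a perfect square
...
y = 5: x² = 74·5² - 1 = 1849 = 43² ✓
Check: 43² - 74·5² = 1849 - 1850 = -1 ✓

x = 43, y = 5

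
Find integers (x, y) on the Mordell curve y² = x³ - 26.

Try small integer x values and check whether x³ - 26 is a perfect square.
x = 3: x³ - 26 = 3³ - 26 = 27 - 26 = 1
Is 1 a perfect square? 1² = 1 ✓
So (x, y) = (3, -1) is a solution.

x = 3, y = -1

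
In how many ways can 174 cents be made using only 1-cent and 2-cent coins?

We need non-negative integers (x, y) with 1x + 2y = 174.
For each x from 0 to 174, check if (174 - 1x) is a non-negative multiple of 2.
Solutions (x, y): (0,87), (2,86), (4,85), (6,84), ...
Count: 88

88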